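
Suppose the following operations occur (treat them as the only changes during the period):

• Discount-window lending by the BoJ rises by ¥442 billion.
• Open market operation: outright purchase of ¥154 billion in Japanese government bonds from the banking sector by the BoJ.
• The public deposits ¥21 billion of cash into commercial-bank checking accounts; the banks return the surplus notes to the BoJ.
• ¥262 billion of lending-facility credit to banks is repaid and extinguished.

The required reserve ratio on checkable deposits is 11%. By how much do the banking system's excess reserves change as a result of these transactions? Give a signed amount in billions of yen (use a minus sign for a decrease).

Discount-window loan ¥442 billion: reserves +¥442B, deposits 0.
OMO purchase (from banks) ¥154 billion: reserves +¥154B, deposits 0.
Currency deposit ¥21 billion: reserves +¥21B, deposits +¥21B.
Discount-window repayment ¥262 billion: reserves −¥262B, deposits 0.
Totals: Δreserves = +¥355B, Δdeposits = +¥21B.
Δrequired reserves = 11% × +¥21B = +¥2.31B.
Δexcess reserves = Δreserves − Δrequired = +¥355B − (+¥2.31B) = +¥352.69 billion.

+¥352.69 billion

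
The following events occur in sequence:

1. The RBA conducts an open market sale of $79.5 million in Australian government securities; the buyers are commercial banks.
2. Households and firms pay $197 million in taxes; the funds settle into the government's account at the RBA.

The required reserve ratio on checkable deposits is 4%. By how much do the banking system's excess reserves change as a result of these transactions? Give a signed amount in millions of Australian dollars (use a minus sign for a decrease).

OMO sale (to banks) $79.5 million: reserves −$79.5M, deposits 0.
Government account inflow $197 million: reserves −$197M, deposits −$197M.
Totals: Δreserves = −$276.5M, Δdeposits = −$197M.
Δrequired reserves = 4% × −$197M = −$7.88M.
Δexcess reserves = Δreserves − Δrequired = −$276.5M − (−$7.88M) = -$268.62 million.

-$268.62 million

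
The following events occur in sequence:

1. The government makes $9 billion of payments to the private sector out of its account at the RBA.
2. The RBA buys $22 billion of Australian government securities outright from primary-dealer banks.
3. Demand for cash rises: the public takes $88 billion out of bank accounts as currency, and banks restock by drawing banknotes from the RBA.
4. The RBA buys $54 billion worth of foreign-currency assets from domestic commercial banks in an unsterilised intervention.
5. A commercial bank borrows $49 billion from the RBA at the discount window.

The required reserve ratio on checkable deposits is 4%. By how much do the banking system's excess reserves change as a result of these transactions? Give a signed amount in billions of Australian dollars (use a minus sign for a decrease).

+$49.16 billion

Government spending $9 billion: reserves +$9B, deposits +$9B.
OMO purchase (from banks) $22 billion: reserves +$22B, deposits 0.
Currency withdrawal $88 billion: reserves −$88B, deposits −$88B.
FX purchase $54 billion: reserves +$54B, deposits 0.
Discount-window loan $49 billion: reserves +$49B, deposits 0.
Totals: Δreserves = +$46B, Δdeposits = −$79B.
Δrequired reserves = 4% × −$79B = −$3.16B.
Δexcess reserves = Δreserves − Δrequired = +$46B − (−$3.16B) = +$49.16 billion.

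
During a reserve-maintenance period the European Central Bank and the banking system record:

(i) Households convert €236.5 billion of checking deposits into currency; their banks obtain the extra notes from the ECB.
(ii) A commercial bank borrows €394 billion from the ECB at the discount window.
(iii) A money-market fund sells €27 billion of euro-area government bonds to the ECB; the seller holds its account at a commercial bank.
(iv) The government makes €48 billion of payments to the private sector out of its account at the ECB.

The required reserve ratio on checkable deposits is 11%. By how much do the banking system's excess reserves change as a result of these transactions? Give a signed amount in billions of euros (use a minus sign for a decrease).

+€250.265 billion

Currency withdrawal €236.5 billion: reserves −€236.5B, deposits −€236.5B.
Discount-window loan €394 billion: reserves +€394B, deposits 0.
Asset purchase (from non-banks) €27 billion: reserves +€27B, deposits +€27B.
Government spending €48 billion: reserves +€48B, deposits +€48B.
Totals: Δreserves = +€232.5B, Δdeposits = −€161.5B.
Δrequired reserves = 11% × −€161.5B = −€17.765B.
Δexcess reserves = Δreserves − Δrequired = +€232.5B − (−€17.765B) = +€250.265 billion.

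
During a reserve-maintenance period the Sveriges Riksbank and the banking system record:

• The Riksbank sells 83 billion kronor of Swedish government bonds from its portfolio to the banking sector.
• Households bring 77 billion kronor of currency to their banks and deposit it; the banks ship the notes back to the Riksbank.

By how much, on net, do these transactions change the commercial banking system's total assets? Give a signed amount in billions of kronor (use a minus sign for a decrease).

+77 billion

OMO sale (to banks) 83 billion kronor: just an asset swap on bank balance sheets → 0.
Currency deposit 77 billion kronor: bank balance sheets expand → +77B.
Net: 0 + 77 = +77 billion.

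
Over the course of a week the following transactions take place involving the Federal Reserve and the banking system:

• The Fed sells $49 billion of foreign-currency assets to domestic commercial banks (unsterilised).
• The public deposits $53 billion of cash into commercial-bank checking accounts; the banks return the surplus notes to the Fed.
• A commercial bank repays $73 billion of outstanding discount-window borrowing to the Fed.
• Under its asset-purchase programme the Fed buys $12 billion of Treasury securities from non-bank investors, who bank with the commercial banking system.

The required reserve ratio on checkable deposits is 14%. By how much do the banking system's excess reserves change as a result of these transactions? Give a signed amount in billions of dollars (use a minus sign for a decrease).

-$66.1 billion

FX sale $49 billion: reserves −$49B, deposits 0.
Currency deposit $53 billion: reserves +$53B, deposits +$53B.
Discount-window repayment $73 billion: reserves −$73B, deposits 0.
Asset purchase (from non-banks) $12 billion: reserves +$12B, deposits +$12B.
Totals: Δreserves = −$57B, Δdeposits = +$65B.
Δrequired reserves = 14% × +$65B = +$9.1B.
Δexcess reserves = Δreserves − Δrequired = −$57B − (+$9.1B) = -$66.1 billion.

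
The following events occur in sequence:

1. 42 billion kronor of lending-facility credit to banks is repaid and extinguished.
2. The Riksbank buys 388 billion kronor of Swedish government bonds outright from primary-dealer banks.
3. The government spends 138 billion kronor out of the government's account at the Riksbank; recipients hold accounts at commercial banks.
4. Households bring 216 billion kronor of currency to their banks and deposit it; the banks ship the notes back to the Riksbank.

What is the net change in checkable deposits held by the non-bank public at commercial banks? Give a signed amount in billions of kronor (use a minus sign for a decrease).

+354 billion

Discount-window repayment 42 billion kronor: the counterparty is a bank, so public deposits are unchanged → 0.
OMO purchase (from banks) 388 billion kronor: the counterparty is a bank, so public deposits are unchanged → 0.
Government spending 138 billion kronor: non-bank counterparties' bank balances rise → +138B.
Currency deposit 216 billion kronor: non-bank counterparties' bank balances rise → +216B.
Net: 0 + 0 + 138 + 216 = +354 billion.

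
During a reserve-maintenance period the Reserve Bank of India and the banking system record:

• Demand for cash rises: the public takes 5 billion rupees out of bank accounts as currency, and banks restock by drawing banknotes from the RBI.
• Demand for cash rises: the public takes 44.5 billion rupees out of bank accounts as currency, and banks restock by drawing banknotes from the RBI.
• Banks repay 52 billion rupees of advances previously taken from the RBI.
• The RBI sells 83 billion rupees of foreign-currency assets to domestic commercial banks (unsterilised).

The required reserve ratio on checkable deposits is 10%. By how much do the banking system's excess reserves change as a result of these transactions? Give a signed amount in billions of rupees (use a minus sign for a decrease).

Currency withdrawal 5 billion rupees: reserves −5B, deposits −5B.
Currency withdrawal 44.5 billion rupees: reserves −44.5B, deposits −44.5B.
Discount-window repayment 52 billion rupees: reserves −52B, deposits 0.
FX sale 83 billion rupees: reserves −83B, deposits 0.
Totals: Δreserves = −184.5B, Δdeposits = −49.5B.
Δrequired reserves = 10% × −49.5B = −4.95B.
Δexcess reserves = Δreserves − Δrequired = −184.5B − (−4.95B) = -179.55 billion.

-179.55 billion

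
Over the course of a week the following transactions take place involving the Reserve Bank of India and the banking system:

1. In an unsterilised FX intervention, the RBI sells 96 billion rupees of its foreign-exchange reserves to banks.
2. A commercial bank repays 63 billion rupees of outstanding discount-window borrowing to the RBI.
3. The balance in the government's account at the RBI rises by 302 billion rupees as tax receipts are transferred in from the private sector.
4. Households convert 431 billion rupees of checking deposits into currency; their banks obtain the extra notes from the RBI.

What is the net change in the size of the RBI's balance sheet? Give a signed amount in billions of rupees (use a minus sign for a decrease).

FX sale 96 billion rupees: an RBI asset is shed → −96B.
Discount-window repayment 63 billion rupees: an RBI asset is shed → −63B.
Government account inflow 302 billion rupees: only the composition of liabilities changes → 0.
Currency withdrawal 431 billion rupees: only the composition of liabilities changes → 0.
Net: −96 − 63 + 0 + 0 = -159 billion.

-159 billion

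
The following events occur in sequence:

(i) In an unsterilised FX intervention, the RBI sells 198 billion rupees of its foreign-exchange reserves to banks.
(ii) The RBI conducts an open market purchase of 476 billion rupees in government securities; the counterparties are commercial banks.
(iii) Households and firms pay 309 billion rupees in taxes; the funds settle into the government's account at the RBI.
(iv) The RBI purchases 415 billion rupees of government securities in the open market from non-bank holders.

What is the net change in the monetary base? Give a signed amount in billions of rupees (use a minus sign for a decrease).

RBI balance sheet:
  Assets:      Securities +891B, Foreign assets −198B
  Liabilities: Bank reserves +384B, Government deposits +309B
Monetary base = currency + reserves: 0 + (+384B) = +384 billion.

+384 billion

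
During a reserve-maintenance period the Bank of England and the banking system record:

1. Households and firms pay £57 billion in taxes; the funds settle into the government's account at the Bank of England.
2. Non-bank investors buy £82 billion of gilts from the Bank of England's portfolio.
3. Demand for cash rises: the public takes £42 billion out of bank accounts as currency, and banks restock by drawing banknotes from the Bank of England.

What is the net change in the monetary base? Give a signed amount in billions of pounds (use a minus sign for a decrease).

Bank of England balance sheet:
  Assets:      Securities −£82B
  Liabilities: Bank reserves −£181B, Currency in circulation +£42B, Government deposits +£57B
Monetary base = currency + reserves: +£42B + (−£181B) = -£139 billion.

-£139 billion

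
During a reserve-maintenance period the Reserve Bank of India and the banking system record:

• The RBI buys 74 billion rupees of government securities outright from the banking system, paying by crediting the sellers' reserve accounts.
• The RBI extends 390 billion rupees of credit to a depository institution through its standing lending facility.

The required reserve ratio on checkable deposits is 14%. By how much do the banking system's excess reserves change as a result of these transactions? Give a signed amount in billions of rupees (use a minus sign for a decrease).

OMO purchase (from banks) 74 billion rupees: reserves +74B, deposits 0.
Discount-window loan 390 billion rupees: reserves +390B, deposits 0.
Totals: Δreserves = +464B, Δdeposits = 0.
Δrequired reserves = 14% × 0 = 0.
Δexcess reserves = Δreserves − Δrequired = +464B − (0) = +464 billion.

+464 billion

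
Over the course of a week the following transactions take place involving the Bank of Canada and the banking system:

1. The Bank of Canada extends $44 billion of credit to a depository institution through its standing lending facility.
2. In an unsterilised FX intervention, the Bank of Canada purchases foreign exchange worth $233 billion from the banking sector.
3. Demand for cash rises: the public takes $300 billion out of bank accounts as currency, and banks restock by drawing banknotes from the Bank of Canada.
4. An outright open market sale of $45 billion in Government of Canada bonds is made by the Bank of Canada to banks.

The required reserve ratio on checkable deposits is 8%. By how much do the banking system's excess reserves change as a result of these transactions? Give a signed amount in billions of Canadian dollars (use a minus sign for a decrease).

-$44 billion

Discount-window loan $44 billion: reserves +$44B, deposits 0.
FX purchase $233 billion: reserves +$233B, deposits 0.
Currency withdrawal $300 billion: reserves −$300B, deposits −$300B.
OMO sale (to banks) $45 billion: reserves −$45B, deposits 0.
Totals: Δreserves = −$68B, Δdeposits = −$300B.
Δrequired reserves = 8% × −$300B = −$24B.
Δexcess reserves = Δreserves − Δrequired = −$68B − (−$24B) = -$44 billion.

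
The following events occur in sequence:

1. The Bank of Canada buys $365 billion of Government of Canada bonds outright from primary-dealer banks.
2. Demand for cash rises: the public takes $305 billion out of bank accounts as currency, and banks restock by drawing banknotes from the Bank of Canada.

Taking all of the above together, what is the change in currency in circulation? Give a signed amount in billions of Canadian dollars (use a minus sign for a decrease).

Bank of Canada balance sheet:
  Assets:      Securities +$365B
  Liabilities: Bank reserves +$60B, Currency in circulation +$305B
Commercial banking system:
  Assets:      Reserves at CB +$60B, Securities −$365B
  Liabilities: Checkable deposits −$305B
So the change in currency in circulation is +$305 billion.

+$305 billion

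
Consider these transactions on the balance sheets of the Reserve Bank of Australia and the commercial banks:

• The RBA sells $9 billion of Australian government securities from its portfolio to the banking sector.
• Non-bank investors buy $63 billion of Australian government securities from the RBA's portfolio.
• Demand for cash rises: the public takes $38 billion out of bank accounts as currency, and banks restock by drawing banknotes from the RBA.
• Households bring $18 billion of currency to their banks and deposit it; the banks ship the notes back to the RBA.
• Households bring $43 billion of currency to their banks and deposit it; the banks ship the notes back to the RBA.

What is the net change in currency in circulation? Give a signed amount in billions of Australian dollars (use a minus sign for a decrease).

-$23 billion

OMO sale (to banks) $9 billion: no currency enters or leaves circulation → 0.
Asset sale (to non-banks) $63 billion: no currency enters or leaves circulation → 0.
Currency withdrawal $38 billion: notes leave the central bank → +$38B.
Currency deposit $18 billion: notes return to the central bank → −$18B.
Currency deposit $43 billion: notes return to the central bank → −$43B.
Net: 0 + 0 + 38 − 18 − 43 = -$23 billion.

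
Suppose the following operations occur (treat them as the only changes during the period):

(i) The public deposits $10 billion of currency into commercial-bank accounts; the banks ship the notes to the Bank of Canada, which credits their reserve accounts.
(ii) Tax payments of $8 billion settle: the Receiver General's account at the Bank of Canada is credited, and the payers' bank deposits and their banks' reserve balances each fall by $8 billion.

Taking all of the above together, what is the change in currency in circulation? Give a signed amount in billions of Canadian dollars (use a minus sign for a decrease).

Currency deposit $10 billion: notes return to the central bank → −$10B.
Government account inflow $8 billion: no currency enters or leaves circulation → 0.
Net: −10 + 0 = -$10 billion.

-$10 billion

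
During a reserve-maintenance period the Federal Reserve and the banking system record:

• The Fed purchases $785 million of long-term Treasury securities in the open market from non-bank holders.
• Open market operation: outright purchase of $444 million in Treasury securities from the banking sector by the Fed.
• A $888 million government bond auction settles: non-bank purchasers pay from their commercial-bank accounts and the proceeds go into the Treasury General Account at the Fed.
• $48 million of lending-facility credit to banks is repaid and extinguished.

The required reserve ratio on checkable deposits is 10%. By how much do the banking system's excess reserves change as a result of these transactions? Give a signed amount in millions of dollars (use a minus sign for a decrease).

Asset purchase (from non-banks) $785 million: reserves +$785M, deposits +$785M.
OMO purchase (from banks) $444 million: reserves +$444M, deposits 0.
Government account inflow $888 million: reserves −$888M, deposits −$888M.
Discount-window repayment $48 million: reserves −$48M, deposits 0.
Totals: Δreserves = +$293M, Δdeposits = −$103M.
Δrequired reserves = 10% × −$103M = −$10.3M.
Δexcess reserves = Δreserves − Δrequired = +$293M − (−$10.3M) = +$303.3 million.

+$303.3 million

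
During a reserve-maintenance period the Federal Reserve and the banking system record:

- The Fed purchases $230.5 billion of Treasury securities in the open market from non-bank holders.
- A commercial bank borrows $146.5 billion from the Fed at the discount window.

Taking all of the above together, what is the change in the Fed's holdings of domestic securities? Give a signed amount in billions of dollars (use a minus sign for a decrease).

Asset purchase (from non-banks) $230.5 billion: securities added to the Fed's portfolio → +$230.5B.
Discount-window loan $146.5 billion: the Fed's securities portfolio is untouched → 0.
Net: 230.5 + 0 = +$230.5 billion.

+$230.5 billion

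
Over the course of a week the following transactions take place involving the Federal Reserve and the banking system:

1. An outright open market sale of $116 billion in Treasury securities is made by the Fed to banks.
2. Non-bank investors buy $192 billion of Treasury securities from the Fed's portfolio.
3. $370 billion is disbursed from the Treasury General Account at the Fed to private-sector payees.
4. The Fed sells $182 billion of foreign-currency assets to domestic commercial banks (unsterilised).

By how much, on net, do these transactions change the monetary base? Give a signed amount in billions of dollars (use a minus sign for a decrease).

-$120 billion

OMO sale (to banks) $116 billion: Fed balance sheet contracts → −$116B.
Asset sale (to non-banks) $192 billion: Fed balance sheet contracts → −$192B.
Government spending $370 billion: a non-base liability converts back to reserves → +$370B.
FX sale $182 billion: Fed balance sheet contracts → −$182B.
Net: −116 − 192 + 370 − 182 = -$120 billion.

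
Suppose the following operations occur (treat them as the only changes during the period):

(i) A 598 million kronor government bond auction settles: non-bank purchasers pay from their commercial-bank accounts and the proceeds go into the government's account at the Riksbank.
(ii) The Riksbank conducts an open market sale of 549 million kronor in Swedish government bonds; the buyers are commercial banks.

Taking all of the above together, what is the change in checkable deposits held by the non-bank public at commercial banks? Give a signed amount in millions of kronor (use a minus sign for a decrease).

-598 million

Riksbank balance sheet:
  Assets:      Securities −549M
  Liabilities: Bank reserves −1147M, Government deposits +598M
Commercial banking system:
  Assets:      Reserves at CB −1147M, Securities +549M
  Liabilities: Checkable deposits −598M
So the change in checkable deposits held by the non-bank public at commercial banks is -598 million.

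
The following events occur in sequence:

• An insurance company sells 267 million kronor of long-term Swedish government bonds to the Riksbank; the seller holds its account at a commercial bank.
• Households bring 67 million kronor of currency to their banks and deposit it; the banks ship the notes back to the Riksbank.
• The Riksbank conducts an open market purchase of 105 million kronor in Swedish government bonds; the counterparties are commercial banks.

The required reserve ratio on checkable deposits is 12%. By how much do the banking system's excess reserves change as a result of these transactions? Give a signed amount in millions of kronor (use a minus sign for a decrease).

Asset purchase (from non-banks) 267 million kronor: reserves +267M, deposits +267M.
Currency deposit 67 million kronor: reserves +67M, deposits +67M.
OMO purchase (from banks) 105 million kronor: reserves +105M, deposits 0.
Totals: Δreserves = +439M, Δdeposits = +334M.
Δrequired reserves = 12% × +334M = +40.08M.
Δexcess reserves = Δreserves − Δrequired = +439M − (+40.08M) = +398.92 million.

+398.92 million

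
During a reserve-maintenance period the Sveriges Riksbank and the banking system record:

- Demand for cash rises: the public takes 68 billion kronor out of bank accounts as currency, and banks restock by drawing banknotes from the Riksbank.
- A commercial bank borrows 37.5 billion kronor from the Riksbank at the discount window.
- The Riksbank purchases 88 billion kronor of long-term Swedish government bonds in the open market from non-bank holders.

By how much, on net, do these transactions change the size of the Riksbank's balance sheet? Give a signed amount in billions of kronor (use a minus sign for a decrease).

+125.5 billion

Currency withdrawal 68 billion kronor: only the composition of liabilities changes → 0.
Discount-window loan 37.5 billion kronor: a Riksbank asset is acquired → +37.5B.
Asset purchase (from non-banks) 88 billion kronor: a Riksbank asset is acquired → +88B.
Net: 0 + 37.5 + 88 = +125.5 billion.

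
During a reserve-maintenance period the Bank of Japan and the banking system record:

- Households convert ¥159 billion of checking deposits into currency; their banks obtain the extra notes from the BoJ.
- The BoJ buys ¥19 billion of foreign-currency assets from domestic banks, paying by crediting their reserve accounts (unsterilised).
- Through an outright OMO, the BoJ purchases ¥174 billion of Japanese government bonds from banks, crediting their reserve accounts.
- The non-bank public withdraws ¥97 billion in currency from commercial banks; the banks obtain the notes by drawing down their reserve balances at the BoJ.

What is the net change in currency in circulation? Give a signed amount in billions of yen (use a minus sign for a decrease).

Currency withdrawal ¥159 billion: notes leave the central bank → +¥159B.
FX purchase ¥19 billion: no currency enters or leaves circulation → 0.
OMO purchase (from banks) ¥174 billion: no currency enters or leaves circulation → 0.
Currency withdrawal ¥97 billion: notes leave the central bank → +¥97B.
Net: 159 + 0 + 0 + 97 = +¥256 billion.

+¥256 billion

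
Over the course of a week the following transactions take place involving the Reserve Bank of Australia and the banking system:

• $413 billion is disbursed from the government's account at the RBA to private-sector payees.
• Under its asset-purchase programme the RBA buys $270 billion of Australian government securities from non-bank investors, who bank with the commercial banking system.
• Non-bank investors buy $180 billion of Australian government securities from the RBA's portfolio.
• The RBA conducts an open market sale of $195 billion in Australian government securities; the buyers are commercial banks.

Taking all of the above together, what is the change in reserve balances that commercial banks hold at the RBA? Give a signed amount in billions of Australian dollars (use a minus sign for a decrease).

RBA balance sheet:
  Assets:      Securities −$105B
  Liabilities: Bank reserves +$308B, Government deposits −$413B
So the change in reserve balances that commercial banks hold at the RBA is +$308 billion.

+$308 billion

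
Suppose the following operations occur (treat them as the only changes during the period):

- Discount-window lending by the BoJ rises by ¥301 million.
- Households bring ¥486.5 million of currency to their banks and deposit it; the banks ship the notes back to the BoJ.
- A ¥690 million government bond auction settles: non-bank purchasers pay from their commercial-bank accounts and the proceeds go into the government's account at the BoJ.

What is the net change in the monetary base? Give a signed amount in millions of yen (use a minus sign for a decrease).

-¥389 million

Discount-window loan ¥301 million: BoJ balance sheet expands → +¥301M.
Currency deposit ¥486.5 million: just a shift between currency and reserves — both are base money → 0.
Government account inflow ¥690 million: reserves shift to a non-base liability → −¥690M.
Net: 301 + 0 − 690 = -¥389 million.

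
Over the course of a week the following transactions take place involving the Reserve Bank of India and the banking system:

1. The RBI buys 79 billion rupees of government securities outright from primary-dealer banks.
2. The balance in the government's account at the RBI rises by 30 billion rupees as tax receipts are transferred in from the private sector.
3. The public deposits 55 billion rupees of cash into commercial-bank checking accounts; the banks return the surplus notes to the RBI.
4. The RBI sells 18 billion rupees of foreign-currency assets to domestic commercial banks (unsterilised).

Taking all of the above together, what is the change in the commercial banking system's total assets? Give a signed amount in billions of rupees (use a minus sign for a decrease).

+25 billion

OMO purchase (from banks) 79 billion rupees: just an asset swap on bank balance sheets → 0.
Government account inflow 30 billion rupees: bank balance sheets shrink → −30B.
Currency deposit 55 billion rupees: bank balance sheets expand → +55B.
FX sale 18 billion rupees: just an asset swap on bank balance sheets → 0.
Net: 0 − 30 + 55 + 0 = +25 billion.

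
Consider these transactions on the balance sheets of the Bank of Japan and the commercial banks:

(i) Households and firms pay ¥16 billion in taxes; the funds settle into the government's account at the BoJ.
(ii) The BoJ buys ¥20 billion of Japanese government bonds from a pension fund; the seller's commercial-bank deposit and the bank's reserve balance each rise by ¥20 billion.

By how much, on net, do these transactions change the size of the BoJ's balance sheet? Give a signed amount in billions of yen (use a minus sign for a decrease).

+¥20 billion

BoJ balance sheet:
  Assets:      Securities +¥20B
  Liabilities: Bank reserves +¥4B, Government deposits +¥16B
Commercial banking system:
  Assets:      Reserves at CB +¥4B
  Liabilities: Checkable deposits +¥4B
Change in total BoJ assets = +¥20 billion.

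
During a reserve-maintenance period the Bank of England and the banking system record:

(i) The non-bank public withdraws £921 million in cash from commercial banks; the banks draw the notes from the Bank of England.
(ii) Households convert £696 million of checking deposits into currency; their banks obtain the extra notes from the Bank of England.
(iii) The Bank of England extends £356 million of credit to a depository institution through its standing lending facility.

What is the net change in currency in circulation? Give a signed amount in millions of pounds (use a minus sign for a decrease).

+£1617 million

Currency withdrawal £921 million: notes leave the central bank → +£921M.
Currency withdrawal £696 million: notes leave the central bank → +£696M.
Discount-window loan £356 million: no currency enters or leaves circulation → 0.
Net: 921 + 696 + 0 = +£1617 million.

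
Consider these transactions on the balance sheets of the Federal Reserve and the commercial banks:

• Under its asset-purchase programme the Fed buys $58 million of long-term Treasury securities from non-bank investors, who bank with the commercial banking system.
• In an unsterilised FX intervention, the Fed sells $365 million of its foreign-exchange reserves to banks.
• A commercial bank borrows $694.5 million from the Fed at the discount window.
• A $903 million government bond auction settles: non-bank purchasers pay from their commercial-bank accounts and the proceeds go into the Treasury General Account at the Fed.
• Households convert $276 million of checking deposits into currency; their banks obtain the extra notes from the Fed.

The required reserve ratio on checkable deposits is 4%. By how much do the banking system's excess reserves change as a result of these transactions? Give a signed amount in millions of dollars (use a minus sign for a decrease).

-$746.66 million

Asset purchase (from non-banks) $58 million: reserves +$58M, deposits +$58M.
FX sale $365 million: reserves −$365M, deposits 0.
Discount-window loan $694.5 million: reserves +$694.5M, deposits 0.
Government account inflow $903 million: reserves −$903M, deposits −$903M.
Currency withdrawal $276 million: reserves −$276M, deposits −$276M.
Totals: Δreserves = −$791.5M, Δdeposits = −$1121M.
Δrequired reserves = 4% × −$1121M = −$44.84M.
Δexcess reserves = Δreserves − Δrequired = −$791.5M − (−$44.84M) = -$746.66 million.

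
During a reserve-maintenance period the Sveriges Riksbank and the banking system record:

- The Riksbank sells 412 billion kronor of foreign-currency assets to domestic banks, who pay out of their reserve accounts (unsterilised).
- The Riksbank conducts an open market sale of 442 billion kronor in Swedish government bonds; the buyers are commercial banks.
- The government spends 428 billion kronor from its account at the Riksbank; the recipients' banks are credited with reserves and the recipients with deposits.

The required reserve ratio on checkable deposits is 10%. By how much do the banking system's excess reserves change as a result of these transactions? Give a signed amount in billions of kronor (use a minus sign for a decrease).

FX sale 412 billion kronor: reserves −412B, deposits 0.
OMO sale (to banks) 442 billion kronor: reserves −442B, deposits 0.
Government spending 428 billion kronor: reserves +428B, deposits +428B.
Totals: Δreserves = −426B, Δdeposits = +428B.
Δrequired reserves = 10% × +428B = +42.8B.
Δexcess reserves = Δreserves − Δrequired = −426B − (+42.8B) = -468.8 billion.

-468.8 billion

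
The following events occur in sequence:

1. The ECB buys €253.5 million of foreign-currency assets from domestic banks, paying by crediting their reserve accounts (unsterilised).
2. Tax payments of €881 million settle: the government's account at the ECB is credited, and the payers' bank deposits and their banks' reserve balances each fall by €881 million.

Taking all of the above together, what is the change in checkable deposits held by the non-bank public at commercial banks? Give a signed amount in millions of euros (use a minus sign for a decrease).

-€881 million

ECB balance sheet:
  Assets:      Foreign assets +€253.5M
  Liabilities: Bank reserves −€627.5M, Government deposits +€881M
Commercial banking system:
  Assets:      Reserves at CB −€627.5M, Foreign assets −€253.5M
  Liabilities: Checkable deposits −€881M
So the change in checkable deposits held by the non-bank public at commercial banks is -€881 million.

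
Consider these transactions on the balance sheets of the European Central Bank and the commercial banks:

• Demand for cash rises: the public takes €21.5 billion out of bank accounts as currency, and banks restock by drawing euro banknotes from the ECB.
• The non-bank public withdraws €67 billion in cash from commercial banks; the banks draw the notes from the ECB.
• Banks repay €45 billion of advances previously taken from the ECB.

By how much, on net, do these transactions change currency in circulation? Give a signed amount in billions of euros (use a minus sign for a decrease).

Currency withdrawal €21.5 billion: notes leave the central bank → +€21.5B.
Currency withdrawal €67 billion: notes leave the central bank → +€67B.
Discount-window repayment €45 billion: no currency enters or leaves circulation → 0.
Net: 21.5 + 67 + 0 = +€88.5 billion.

+€88.5 billion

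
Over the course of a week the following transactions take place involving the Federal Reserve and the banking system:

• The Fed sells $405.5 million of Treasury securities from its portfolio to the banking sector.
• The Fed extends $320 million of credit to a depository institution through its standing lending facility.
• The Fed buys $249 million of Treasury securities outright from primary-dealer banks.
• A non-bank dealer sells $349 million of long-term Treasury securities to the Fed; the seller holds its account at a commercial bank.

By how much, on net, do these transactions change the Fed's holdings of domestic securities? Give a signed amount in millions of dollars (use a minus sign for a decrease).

+$192.5 million

OMO sale (to banks) $405.5 million: securities removed from the Fed's portfolio → −$405.5M.
Discount-window loan $320 million: the Fed's securities portfolio is untouched → 0.
OMO purchase (from banks) $249 million: securities added to the Fed's portfolio → +$249M.
Asset purchase (from non-banks) $349 million: securities added to the Fed's portfolio → +$349M.
Net: −405.5 + 0 + 249 + 349 = +$192.5 million.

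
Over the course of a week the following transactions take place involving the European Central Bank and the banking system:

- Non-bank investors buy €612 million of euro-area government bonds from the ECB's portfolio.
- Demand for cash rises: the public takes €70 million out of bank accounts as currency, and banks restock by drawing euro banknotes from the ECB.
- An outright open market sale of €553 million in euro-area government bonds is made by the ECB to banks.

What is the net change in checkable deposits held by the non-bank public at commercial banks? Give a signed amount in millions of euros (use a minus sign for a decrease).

-€682 million

Asset sale (to non-banks) €612 million: non-bank counterparties' bank balances fall → −€612M.
Currency withdrawal €70 million: non-bank counterparties' bank balances fall → −€70M.
OMO sale (to banks) €553 million: the counterparty is a bank, so public deposits are unchanged → 0.
Net: −612 − 70 + 0 = -€682 million.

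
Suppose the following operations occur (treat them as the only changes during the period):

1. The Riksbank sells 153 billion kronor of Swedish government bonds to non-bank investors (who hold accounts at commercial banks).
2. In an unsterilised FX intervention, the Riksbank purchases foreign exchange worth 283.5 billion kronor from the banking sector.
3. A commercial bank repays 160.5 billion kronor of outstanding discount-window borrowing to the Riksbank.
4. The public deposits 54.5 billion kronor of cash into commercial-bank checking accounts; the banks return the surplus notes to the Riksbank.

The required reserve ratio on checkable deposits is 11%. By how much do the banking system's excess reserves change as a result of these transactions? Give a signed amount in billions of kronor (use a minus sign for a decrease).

Asset sale (to non-banks) 153 billion kronor: reserves −153B, deposits −153B.
FX purchase 283.5 billion kronor: reserves +283.5B, deposits 0.
Discount-window repayment 160.5 billion kronor: reserves −160.5B, deposits 0.
Currency deposit 54.5 billion kronor: reserves +54.5B, deposits +54.5B.
Totals: Δreserves = +24.5B, Δdeposits = −98.5B.
Δrequired reserves = 11% × −98.5B = −10.835B.
Δexcess reserves = Δreserves − Δrequired = +24.5B − (−10.835B) = +35.335 billion.

+35.335 billion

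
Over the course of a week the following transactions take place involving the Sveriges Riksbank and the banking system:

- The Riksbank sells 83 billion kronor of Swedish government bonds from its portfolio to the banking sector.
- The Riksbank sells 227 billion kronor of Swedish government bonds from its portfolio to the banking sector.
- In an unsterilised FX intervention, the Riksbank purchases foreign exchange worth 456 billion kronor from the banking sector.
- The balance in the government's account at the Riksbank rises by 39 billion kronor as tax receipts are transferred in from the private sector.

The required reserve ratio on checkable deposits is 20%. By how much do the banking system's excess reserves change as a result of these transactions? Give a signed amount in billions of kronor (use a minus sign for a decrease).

OMO sale (to banks) 83 billion kronor: reserves −83B, deposits 0.
OMO sale (to banks) 227 billion kronor: reserves −227B, deposits 0.
FX purchase 456 billion kronor: reserves +456B, deposits 0.
Government account inflow 39 billion kronor: reserves −39B, deposits −39B.
Totals: Δreserves = +107B, Δdeposits = −39B.
Δrequired reserves = 20% × −39B = −7.8B.
Δexcess reserves = Δreserves − Δrequired = +107B − (−7.8B) = +114.8 billion.

+114.8 billion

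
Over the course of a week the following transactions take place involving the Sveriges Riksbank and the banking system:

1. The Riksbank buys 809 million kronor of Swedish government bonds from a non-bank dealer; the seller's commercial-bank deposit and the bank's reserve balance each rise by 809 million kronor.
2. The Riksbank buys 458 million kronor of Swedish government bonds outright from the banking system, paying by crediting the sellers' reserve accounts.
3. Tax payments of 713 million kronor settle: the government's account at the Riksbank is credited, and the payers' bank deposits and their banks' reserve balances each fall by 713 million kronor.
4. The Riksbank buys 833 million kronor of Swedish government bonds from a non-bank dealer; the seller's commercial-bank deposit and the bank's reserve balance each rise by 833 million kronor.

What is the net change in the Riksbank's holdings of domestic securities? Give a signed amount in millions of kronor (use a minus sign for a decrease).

+2100 million

Riksbank balance sheet:
  Assets:      Securities +2100M
  Liabilities: Bank reserves +1387M, Government deposits +713M
So the change in the Riksbank's holdings of domestic securities is +2100 million.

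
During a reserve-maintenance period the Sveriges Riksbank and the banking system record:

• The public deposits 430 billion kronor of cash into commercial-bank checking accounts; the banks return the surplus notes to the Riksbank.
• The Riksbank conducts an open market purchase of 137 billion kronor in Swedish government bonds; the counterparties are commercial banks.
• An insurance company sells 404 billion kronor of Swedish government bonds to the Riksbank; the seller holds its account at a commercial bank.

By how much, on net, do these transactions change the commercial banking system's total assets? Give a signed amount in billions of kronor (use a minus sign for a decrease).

Riksbank balance sheet:
  Assets:      Securities +541B
  Liabilities: Bank reserves +971B, Currency in circulation −430B
Commercial banking system:
  Assets:      Reserves at CB +971B, Securities −137B
  Liabilities: Checkable deposits +834B
Change in total bank assets = +834 billion.

+834 billion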